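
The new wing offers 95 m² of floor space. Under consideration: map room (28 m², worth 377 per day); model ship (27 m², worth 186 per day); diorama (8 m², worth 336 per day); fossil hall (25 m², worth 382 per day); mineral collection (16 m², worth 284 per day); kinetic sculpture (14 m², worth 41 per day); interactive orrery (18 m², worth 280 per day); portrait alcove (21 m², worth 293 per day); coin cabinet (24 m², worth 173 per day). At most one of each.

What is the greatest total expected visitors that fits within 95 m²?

1659

Greedy by ratio would take diorama + fossil hall + mineral collection + interactive orrery + portrait alcove: 88 m² used, total 1575.
Dropping portrait alcove frees 21 m²; slotting in map room (28 m²) lifts the total to 1659 at 95 m².
The closest alternative, diorama + fossil hall + mineral collection + interactive orrery + portrait alcove, reaches only 1575.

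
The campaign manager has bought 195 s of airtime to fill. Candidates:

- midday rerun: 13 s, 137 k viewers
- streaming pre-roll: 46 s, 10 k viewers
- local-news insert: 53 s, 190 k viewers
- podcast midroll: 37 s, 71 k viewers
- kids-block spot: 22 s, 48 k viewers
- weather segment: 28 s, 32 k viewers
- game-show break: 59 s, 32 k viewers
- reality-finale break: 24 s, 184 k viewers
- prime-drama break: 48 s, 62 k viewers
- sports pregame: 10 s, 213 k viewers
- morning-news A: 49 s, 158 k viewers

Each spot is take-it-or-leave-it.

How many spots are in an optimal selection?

The maximum expected reach within 195 s is 953.
One optimal bundle: midday rerun + local-news insert + podcast midroll + reality-finale break + sports pregame + morning-news A (186 s).
All optima have 6 spots.

6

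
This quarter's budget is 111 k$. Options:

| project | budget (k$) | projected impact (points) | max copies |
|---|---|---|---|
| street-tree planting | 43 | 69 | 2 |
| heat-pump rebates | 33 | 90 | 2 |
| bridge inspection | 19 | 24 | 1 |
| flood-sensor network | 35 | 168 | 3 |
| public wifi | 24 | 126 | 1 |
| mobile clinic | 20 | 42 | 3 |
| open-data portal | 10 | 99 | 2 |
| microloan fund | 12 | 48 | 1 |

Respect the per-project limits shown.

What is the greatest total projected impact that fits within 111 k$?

Density check — open-data portal 9.90, public wifi 5.25, flood-sensor network 4.80, microloan fund 4.00 are the best per k$.
Flood-sensor network + public wifi + mobile clinic + 2×open-data portal + microloan fund uses 111 of the 111 k$ and totals 582.
Every other selection either busts 111 k$ or exceeds an availability limit or fails to beat 582.

582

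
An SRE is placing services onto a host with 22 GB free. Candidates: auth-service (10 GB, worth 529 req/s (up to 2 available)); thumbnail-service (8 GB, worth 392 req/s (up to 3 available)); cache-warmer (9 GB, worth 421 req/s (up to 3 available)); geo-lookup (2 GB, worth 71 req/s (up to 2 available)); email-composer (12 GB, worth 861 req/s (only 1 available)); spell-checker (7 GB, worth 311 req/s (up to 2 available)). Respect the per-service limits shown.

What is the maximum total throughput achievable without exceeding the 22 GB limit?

The ratio ordering already packs tightly: auth-service + email-composer, 22 GB, 1390.
Every other selection either busts 22 GB or exceeds an availability limit or fails to beat 1390.

1390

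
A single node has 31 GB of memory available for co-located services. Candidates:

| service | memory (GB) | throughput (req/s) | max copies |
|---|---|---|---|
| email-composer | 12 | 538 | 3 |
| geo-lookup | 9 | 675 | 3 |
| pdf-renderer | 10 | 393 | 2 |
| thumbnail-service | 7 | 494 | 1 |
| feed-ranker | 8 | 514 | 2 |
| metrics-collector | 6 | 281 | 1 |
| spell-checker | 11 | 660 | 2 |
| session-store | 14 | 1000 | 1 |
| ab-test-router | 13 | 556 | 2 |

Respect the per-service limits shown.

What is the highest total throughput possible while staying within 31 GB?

Ranking by ratio (throughput/GB): geo-lookup 75.00, session-store 71.43, thumbnail-service 70.57.
A density-first pass picks 3×geo-lookup — 2025 at 27 GB.
The 18 GB tied up in 2×geo-lookup is better spent on feed-ranker + session-store — total rises to 2189 (31 GB).

2189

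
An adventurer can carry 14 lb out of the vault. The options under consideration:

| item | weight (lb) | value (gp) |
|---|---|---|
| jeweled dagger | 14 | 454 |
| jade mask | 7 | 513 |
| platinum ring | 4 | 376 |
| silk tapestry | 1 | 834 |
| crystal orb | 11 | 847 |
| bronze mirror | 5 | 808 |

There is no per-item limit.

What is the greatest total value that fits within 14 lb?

11676

The ratio ordering already packs tightly: 14×silk tapestry, 14 lb, 11676.
Every other selection either busts 14 lb or fails to beat 11676.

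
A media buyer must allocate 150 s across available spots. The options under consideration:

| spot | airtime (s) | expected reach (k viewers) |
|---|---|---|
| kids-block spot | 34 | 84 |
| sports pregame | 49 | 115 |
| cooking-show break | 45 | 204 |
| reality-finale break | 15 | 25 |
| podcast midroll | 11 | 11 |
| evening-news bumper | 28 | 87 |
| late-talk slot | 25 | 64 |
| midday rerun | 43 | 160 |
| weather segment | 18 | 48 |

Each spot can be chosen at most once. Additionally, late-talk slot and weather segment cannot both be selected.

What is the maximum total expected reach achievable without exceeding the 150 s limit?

535

A density-first pass picks cooking-show break + reality-finale break + evening-news bumper + midday rerun + weather segment — 524 at 149 s.
Replace reality-finale break and weather segment with kids-block spot: the trade gains 11 net, giving 535 at 150 s.
Next best is cooking-show break + reality-finale break + evening-news bumper + midday rerun + weather segment at 524 (149 s) — short by 11.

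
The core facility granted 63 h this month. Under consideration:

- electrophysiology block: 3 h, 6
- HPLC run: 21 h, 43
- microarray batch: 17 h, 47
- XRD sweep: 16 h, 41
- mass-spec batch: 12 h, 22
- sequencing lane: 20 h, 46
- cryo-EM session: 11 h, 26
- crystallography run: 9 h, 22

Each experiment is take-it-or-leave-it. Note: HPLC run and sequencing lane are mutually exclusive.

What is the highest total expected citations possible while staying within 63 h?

By expected citations per h: microarray batch 2.76, XRD sweep 2.56, crystallography run 2.44, cryo-EM session 2.36 lead.
Greedy by ratio would take electrophysiology block + microarray batch + XRD sweep + cryo-EM session + crystallography run: 56 h used, total 142.
Dropping electrophysiology block and cryo-EM session frees 14 h; slotting in sequencing lane (20 h) lifts the total to 156 at 62 h.
Next best is HPLC run + microarray batch + XRD sweep + crystallography run at 153 (63 h) — short by 3.

156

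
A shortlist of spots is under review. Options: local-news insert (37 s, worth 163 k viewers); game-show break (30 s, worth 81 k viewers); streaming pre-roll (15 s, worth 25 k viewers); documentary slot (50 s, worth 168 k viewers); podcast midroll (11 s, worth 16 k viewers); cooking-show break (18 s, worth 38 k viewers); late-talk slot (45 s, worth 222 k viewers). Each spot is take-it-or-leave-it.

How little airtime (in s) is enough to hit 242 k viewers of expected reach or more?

60

Look for the lowest-airtime combination reaching 242.
Taking streaming pre-roll + late-talk slot gives 247 (≥ 242) for 60 s.
Any bundle with less than 60 s falls short of 242.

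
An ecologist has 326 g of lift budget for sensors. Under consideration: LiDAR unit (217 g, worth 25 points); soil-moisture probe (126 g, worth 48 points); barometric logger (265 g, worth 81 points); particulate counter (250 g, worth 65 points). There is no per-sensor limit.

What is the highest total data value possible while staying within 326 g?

96

Taking 2×soil-moisture probe: 252 g used, 96 in data value.
Every other selection either busts 326 g or fails to beat 96.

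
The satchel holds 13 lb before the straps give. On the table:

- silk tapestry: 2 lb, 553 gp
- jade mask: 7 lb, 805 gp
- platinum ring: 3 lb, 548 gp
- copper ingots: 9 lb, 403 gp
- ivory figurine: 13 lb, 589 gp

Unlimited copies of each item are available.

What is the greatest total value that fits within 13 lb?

By value per lb: silk tapestry 276.50, platinum ring 182.67, jade mask 115.00 lead.
The ratio ordering already packs tightly: 6×silk tapestry, 12 lb, 3318.
Every other selection either busts 13 lb or fails to beat 3318.

3318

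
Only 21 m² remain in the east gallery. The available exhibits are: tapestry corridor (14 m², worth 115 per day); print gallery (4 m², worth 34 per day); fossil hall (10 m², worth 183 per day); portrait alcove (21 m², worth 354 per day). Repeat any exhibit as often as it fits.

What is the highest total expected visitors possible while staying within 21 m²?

Best packing: 2×fossil hall — 20 m², 366 total.
Nothing else within 21 m² beats 366.

366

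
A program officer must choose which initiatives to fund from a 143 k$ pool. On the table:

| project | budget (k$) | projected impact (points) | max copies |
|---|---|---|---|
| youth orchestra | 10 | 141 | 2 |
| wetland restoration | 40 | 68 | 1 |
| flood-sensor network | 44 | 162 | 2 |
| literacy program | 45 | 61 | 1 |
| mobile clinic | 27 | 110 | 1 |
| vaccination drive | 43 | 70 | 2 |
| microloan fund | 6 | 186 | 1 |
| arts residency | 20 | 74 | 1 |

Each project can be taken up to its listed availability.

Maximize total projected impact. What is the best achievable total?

902

A density-first pass picks 2×youth orchestra + flood-sensor network + mobile clinic + microloan fund + arts residency — 814 at 117 k$.
Dropping arts residency frees 20 k$; slotting in flood-sensor network (44 k$) lifts the total to 902 at 141 k$.
The spare 2 k$ is too small for any remaining project, and no exchange beats 902.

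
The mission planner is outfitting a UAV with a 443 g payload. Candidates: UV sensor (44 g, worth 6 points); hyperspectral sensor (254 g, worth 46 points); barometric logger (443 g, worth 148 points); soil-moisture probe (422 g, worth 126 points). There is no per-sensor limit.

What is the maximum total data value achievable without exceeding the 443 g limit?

148

Ranking by ratio (data value/g): barometric logger 0.33, soil-moisture probe 0.30, hyperspectral sensor 0.18.
Taking barometric logger: 443 g used, 148 in data value.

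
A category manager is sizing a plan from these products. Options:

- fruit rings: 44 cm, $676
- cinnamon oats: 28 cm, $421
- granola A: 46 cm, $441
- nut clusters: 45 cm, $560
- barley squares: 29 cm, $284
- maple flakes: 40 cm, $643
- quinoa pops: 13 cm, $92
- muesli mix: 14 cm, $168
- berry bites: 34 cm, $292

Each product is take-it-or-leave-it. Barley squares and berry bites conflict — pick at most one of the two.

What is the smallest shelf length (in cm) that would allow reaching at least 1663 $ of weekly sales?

112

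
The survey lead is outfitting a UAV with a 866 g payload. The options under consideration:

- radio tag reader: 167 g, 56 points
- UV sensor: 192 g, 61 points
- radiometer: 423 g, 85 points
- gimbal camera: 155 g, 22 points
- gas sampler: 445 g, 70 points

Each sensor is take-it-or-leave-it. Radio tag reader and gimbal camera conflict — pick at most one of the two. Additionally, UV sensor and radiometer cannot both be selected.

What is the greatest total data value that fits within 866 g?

Ranking by ratio (data value/g): radio tag reader 0.34, UV sensor 0.32, radiometer 0.20.
Taking radio tag reader + UV sensor + gas sampler: 804 g used, 187 in data value.

187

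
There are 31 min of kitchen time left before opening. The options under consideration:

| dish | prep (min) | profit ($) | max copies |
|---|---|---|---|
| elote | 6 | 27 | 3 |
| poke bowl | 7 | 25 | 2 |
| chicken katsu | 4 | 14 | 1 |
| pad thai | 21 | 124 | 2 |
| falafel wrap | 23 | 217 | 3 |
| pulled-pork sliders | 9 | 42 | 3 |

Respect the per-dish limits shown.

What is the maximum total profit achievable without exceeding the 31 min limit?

Elote + falafel wrap uses 29 of the 31 min and totals 244.

244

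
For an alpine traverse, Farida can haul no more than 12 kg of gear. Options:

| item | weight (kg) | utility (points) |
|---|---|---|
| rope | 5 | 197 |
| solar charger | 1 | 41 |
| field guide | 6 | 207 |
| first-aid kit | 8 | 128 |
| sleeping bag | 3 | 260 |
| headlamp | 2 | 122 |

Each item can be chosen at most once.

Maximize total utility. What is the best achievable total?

630

Ranking by ratio (utility/kg): sleeping bag 86.67, headlamp 61.00, solar charger 41.00, rope 39.40.
The ratio heuristic lands on rope + solar charger + sleeping bag + headlamp (620) but leaves 1 kg idle.
The 5 kg tied up in rope is better spent on field guide — total rises to 630 (12 kg).
No other feasible combination exceeds 630.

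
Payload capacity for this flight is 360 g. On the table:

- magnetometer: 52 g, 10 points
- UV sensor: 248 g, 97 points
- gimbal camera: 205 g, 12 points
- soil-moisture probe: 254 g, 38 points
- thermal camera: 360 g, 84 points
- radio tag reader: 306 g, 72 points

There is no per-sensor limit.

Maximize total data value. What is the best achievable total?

117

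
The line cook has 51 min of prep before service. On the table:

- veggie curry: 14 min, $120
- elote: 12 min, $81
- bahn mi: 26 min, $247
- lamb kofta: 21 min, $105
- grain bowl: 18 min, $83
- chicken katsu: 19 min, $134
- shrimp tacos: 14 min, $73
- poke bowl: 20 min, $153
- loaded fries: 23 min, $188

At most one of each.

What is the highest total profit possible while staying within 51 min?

Density check — bahn mi 9.50, veggie curry 8.57, loaded fries 8.17 are the best per min.
A density-first pass picks veggie curry + bahn mi — 367 at 40 min.
Replace veggie curry with loaded fries: the trade gains 68 net, giving 435 at 49 min.
Nothing else within 51 min beats 435.

435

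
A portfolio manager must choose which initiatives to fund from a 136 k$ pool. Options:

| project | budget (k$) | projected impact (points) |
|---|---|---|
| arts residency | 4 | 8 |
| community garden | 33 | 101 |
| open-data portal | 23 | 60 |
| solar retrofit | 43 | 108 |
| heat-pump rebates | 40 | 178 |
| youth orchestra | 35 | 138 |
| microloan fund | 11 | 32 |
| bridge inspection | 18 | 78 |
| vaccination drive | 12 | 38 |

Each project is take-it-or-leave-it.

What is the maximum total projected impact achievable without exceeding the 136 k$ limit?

503

Ranking by ratio (projected impact/k$): heat-pump rebates 4.45, bridge inspection 4.33, youth orchestra 3.94.
Greedy by ratio would take arts residency + heat-pump rebates + youth orchestra + microloan fund + bridge inspection + vaccination drive: 120 k$ used, total 472.
The 23 k$ tied up in microloan fund and vaccination drive is better spent on community garden — total rises to 503 (130 k$).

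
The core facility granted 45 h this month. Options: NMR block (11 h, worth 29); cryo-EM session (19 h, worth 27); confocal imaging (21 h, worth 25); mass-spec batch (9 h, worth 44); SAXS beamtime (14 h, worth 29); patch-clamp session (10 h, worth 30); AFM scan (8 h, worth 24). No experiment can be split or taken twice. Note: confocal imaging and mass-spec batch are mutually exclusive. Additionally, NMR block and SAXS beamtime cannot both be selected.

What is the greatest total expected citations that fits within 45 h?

127

The ratio ordering already packs tightly: NMR block + mass-spec batch + patch-clamp session + AFM scan, 38 h, 127.
Every other selection either busts 45 h or breaks a pairing rule or fails to beat 127.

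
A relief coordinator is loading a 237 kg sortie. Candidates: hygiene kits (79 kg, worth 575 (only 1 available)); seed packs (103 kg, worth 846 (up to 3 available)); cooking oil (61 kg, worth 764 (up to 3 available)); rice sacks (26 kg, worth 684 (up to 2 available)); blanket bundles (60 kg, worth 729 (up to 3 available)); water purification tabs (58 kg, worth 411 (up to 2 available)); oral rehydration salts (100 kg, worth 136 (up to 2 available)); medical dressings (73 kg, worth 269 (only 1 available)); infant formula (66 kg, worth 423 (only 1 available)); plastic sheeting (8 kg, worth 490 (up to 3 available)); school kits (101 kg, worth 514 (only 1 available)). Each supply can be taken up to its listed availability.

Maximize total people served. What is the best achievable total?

4446

Taking the top-ratio supplies first gives 2×cooking oil + 2×rice sacks + 3×plastic sheeting for 4366 (198 kg).
Replace rice sacks with cooking oil: the trade gains 80 net, giving 4446 at 233 kg.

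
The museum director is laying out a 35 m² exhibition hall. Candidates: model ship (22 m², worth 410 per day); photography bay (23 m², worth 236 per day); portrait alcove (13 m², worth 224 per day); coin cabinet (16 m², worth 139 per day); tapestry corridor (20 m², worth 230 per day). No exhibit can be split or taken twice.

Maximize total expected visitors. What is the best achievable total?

Best packing: model ship + portrait alcove — 35 m², 634 total.
Runner-up portrait alcove + tapestry corridor tops out at 454.

634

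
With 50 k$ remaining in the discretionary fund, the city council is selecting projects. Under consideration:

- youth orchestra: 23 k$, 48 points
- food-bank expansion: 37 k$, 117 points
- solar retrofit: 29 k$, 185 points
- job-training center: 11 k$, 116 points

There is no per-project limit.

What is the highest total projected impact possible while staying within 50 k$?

464

4×job-training center uses 44 of the 50 k$ and totals 464.
The spare 6 k$ is too small for any remaining project, and no exchange beats 464.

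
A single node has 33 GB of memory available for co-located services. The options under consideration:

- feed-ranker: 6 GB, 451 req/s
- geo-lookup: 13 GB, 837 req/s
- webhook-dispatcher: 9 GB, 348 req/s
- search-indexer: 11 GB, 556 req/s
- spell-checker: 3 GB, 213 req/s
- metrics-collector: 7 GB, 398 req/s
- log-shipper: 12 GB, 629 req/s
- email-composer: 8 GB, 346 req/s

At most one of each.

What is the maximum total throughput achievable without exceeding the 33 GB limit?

Ranking by ratio (throughput/GB): feed-ranker 75.17, spell-checker 71.00, geo-lookup 64.38.
Greedy by ratio would take feed-ranker + geo-lookup + spell-checker + metrics-collector: 29 GB used, total 1899.
The 7 GB tied up in metrics-collector is better spent on search-indexer — total rises to 2057 (33 GB).
No other feasible combination exceeds 2057.

2057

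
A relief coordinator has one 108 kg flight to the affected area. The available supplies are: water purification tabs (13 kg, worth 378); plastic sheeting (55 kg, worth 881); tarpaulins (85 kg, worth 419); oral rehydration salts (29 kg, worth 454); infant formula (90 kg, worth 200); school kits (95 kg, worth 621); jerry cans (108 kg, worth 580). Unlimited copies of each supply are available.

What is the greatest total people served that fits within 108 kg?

3024

Taking 8×water purification tabs: 104 kg used, 3024 in people served.
The spare 4 kg is too small for any remaining supply, and no exchange beats 3024.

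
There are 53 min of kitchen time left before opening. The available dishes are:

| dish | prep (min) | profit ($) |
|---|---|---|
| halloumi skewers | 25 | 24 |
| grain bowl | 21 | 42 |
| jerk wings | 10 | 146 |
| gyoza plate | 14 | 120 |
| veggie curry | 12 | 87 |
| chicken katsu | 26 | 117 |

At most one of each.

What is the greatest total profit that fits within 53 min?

383

Ranking by ratio (profit/min): jerk wings 14.60, gyoza plate 8.57, veggie curry 7.25, chicken katsu 4.50.
The ratio heuristic lands on jerk wings + gyoza plate + veggie curry (353) but leaves 17 min idle.
Replace veggie curry with chicken katsu: the trade gains 30 net, giving 383 at 50 min.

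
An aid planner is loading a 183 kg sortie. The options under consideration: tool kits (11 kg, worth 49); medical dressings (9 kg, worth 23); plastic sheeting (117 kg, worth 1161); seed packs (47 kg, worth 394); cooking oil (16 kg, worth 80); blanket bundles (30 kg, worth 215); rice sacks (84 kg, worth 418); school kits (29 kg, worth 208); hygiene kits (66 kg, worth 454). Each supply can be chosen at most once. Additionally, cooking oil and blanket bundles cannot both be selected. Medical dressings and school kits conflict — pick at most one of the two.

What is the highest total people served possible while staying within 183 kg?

Ranking by ratio (people served/kg): plastic sheeting 9.92, seed packs 8.38, school kits 7.17.
Plastic sheeting + seed packs + cooking oil uses 180 of the 183 kg and totals 1635.
Every other selection either busts 183 kg or breaks a pairing rule or fails to beat 1635.

1635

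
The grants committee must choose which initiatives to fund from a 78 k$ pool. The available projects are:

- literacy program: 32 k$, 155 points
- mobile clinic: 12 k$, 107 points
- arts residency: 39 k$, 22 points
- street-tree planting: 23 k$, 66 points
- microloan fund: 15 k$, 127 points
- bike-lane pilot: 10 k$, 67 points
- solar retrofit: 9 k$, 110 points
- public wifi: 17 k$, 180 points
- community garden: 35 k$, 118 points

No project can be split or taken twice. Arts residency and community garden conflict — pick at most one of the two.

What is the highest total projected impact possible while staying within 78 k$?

591

Mobile clinic + microloan fund + bike-lane pilot + solar retrofit + public wifi uses 63 of the 78 k$ and totals 591.
No other feasible combination exceeds 591.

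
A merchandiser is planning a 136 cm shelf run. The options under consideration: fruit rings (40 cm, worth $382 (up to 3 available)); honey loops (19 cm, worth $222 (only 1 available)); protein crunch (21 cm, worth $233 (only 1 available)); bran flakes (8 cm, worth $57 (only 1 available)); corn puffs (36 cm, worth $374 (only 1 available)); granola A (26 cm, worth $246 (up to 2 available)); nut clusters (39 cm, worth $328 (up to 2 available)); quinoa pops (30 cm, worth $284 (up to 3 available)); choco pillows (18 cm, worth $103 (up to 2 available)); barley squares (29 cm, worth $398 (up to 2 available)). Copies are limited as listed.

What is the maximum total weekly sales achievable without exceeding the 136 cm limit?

Honey loops + protein crunch + corn puffs + 2×barley squares uses 134 of the 136 cm and totals 1625.
Every other selection either busts 136 cm or exceeds an availability limit or fails to beat 1625.

1625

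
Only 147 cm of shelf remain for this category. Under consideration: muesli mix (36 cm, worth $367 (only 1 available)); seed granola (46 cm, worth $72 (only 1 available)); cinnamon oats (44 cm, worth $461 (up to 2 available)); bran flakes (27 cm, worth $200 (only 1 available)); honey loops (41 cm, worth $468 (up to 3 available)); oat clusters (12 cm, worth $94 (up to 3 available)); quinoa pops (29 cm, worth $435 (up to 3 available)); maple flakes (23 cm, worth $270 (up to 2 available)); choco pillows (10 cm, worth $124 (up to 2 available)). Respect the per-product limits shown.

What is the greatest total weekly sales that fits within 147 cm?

1969

By weekly sales per cm: quinoa pops 15.00, choco pillows 12.40, maple flakes 11.74 lead.
The ratio heuristic lands on oat clusters + 3×quinoa pops + maple flakes + 2×choco pillows (1917) but leaves 5 cm idle.
The 22 cm tied up in oat clusters and choco pillows is better spent on maple flakes — total rises to 1969 (143 cm).
Every other selection either busts 147 cm or exceeds an availability limit or fails to beat 1969.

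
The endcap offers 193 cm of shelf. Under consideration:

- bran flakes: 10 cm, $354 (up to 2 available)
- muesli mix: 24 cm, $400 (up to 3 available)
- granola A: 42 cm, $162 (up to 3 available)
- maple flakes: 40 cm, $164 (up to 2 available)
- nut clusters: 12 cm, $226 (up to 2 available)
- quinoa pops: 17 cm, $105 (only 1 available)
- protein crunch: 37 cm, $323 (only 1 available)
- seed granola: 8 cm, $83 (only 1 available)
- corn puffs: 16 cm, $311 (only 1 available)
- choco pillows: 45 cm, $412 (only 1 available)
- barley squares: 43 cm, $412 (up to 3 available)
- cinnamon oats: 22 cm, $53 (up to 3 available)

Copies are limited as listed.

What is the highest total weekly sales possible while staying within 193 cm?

Filling by ratio: 2×bran flakes + 3×muesli mix + 2×nut clusters + seed granola + corn puffs + barley squares for 3166, with 10 cm left unused.
The 8 cm tied up in seed granola is better spent on quinoa pops — total rises to 3188 (192 cm).
That's the maximum — no swap from here does better than 3188.

3188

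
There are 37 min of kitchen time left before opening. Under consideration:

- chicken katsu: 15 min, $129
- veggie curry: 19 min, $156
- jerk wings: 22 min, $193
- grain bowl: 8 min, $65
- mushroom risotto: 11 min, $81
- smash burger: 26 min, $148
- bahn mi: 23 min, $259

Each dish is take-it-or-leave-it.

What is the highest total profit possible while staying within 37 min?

340

Density check — bahn mi 11.26, jerk wings 8.77, chicken katsu 8.60, veggie curry 8.21 are the best per min.
A density-first pass picks grain bowl + bahn mi — 324 at 31 min.
The 8 min tied up in grain bowl is better spent on mushroom risotto — total rises to 340 (34 min).
That's the maximum — no swap from here does better than 340.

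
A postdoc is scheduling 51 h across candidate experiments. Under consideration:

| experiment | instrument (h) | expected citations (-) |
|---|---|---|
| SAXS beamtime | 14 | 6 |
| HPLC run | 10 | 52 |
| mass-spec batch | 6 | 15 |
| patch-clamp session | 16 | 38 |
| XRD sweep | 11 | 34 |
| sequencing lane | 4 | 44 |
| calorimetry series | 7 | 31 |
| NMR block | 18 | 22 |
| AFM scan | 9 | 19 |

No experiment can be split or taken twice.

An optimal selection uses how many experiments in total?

5

The maximum expected citations within 51 h is 199.
For example HPLC run + patch-clamp session + XRD sweep + sequencing lane + calorimetry series achieves it, using 48 h.
All optima have 5 experiments.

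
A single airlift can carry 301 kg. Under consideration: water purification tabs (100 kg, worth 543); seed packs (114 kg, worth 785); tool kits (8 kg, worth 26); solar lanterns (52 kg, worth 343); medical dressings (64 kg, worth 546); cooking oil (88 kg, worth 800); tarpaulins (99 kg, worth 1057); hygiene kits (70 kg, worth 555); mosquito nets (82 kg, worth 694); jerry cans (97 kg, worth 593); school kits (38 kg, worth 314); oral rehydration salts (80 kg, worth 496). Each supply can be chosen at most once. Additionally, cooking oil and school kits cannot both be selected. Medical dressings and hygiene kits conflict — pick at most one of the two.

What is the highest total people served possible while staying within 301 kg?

2646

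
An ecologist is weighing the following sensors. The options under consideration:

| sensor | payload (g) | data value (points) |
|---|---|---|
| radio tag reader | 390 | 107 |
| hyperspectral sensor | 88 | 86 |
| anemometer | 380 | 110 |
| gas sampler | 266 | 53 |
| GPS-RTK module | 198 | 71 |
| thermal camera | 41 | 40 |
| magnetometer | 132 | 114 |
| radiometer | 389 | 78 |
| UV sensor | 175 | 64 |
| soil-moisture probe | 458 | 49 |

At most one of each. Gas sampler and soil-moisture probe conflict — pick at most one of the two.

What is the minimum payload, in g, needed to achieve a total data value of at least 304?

436

Minimise g subject to total data value ≥ 304.
hyperspectral sensor + thermal camera + magnetometer + UV sensor reaches 304 using 436 g.
No combination under 436 g hits 304.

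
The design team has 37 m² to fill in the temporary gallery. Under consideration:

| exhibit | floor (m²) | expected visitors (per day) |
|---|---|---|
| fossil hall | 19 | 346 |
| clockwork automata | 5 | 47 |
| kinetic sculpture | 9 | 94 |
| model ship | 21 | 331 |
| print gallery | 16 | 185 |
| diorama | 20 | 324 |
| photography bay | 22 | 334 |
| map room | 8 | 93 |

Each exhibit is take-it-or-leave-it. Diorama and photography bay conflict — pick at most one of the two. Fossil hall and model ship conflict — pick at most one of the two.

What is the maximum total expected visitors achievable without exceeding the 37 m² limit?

The ratio ordering already packs tightly: fossil hall + kinetic sculpture + map room, 36 m², 533.
The spare 1 m² is too small for any remaining exhibit, and no feasible exchange beats 533.

533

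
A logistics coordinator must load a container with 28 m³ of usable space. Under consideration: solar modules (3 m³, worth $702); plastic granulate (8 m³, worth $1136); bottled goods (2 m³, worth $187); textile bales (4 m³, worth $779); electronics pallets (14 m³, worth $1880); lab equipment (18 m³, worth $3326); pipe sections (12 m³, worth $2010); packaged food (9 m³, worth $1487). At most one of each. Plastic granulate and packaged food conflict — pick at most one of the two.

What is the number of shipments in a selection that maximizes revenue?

Best achievable revenue is 4994.
solar modules + bottled goods + textile bales + lab equipment hits 4994 at 27 m³.
Every optimal selection uses 4 shipments.

4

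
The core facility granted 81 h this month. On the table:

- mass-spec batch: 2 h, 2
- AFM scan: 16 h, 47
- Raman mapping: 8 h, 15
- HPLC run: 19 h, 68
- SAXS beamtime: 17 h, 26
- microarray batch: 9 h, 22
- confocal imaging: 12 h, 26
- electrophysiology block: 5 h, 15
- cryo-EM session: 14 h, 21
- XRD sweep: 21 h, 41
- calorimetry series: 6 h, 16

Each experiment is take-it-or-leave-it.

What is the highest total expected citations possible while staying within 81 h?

215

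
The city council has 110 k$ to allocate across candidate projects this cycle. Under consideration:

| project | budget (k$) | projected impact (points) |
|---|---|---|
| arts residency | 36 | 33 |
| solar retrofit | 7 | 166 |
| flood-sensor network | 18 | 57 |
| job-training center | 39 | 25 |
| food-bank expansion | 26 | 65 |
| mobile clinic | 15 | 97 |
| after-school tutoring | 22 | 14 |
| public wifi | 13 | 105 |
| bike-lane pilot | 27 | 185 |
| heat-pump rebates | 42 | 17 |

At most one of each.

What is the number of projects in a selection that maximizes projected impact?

Best achievable projected impact is 675.
One optimal bundle: solar retrofit + flood-sensor network + food-bank expansion + mobile clinic + public wifi + bike-lane pilot (106 k$).
Every optimal selection uses 6 projects.

6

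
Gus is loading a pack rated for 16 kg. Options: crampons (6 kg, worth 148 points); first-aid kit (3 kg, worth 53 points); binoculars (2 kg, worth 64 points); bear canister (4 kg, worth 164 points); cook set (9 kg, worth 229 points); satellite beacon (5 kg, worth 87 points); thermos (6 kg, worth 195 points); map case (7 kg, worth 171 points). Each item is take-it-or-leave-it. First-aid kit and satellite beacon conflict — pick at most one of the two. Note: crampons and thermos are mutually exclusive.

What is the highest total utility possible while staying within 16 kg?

476

The ratio ordering already packs tightly: first-aid kit + binoculars + bear canister + thermos, 15 kg, 476.
Runner-up binoculars + bear canister + cook set tops out at 457.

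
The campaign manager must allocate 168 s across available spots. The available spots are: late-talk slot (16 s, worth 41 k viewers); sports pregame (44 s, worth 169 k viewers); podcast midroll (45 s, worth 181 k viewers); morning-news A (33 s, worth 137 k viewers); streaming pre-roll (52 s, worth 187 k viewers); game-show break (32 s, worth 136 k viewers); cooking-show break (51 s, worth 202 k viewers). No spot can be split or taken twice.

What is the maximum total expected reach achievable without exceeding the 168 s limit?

662

The ratio heuristic lands on podcast midroll + morning-news A + game-show break + cooking-show break (656) but leaves 7 s idle.
Replace podcast midroll with streaming pre-roll: the trade gains 6 net, giving 662 at 168 s.
No other feasible combination exceeds 662.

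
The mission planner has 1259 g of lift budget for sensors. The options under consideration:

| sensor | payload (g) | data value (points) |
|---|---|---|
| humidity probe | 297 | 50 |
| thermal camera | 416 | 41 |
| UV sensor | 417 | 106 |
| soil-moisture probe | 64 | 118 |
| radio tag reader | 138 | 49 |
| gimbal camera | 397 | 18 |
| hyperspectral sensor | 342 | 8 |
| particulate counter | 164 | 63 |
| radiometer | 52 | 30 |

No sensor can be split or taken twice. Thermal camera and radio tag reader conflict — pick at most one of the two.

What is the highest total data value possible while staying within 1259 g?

By data value per g: soil-moisture probe 1.84, radiometer 0.58, particulate counter 0.38 lead.
The ratio ordering already packs tightly: humidity probe + UV sensor + soil-moisture probe + radio tag reader + particulate counter + radiometer, 1132 g, 416.
Runner-up humidity probe + UV sensor + soil-moisture probe + radio tag reader + particulate counter tops out at 386.

416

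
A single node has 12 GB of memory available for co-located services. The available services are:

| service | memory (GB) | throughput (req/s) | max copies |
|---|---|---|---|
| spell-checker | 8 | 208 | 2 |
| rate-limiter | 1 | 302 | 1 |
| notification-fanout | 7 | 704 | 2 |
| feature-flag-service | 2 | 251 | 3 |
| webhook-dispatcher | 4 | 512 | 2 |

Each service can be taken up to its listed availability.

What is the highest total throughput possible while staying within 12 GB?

1577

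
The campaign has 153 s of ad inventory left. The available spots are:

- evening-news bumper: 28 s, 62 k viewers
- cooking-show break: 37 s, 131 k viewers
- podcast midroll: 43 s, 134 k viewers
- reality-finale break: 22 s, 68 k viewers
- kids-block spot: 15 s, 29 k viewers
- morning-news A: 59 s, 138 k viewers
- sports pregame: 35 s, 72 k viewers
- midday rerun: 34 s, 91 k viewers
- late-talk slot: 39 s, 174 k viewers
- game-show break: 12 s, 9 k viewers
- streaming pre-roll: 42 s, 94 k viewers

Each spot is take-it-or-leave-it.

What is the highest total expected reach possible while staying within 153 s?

530

Density check — late-talk slot 4.46, cooking-show break 3.54, podcast midroll 3.12 are the best per s.
A density-first pass picks cooking-show break + podcast midroll + reality-finale break + late-talk slot + game-show break — 516 at 153 s.
The 34 s tied up in reality-finale break and game-show break is better spent on midday rerun — total rises to 530 (153 s).
Next best is cooking-show break + podcast midroll + reality-finale break + late-talk slot + game-show break at 516 (153 s) — short by 14.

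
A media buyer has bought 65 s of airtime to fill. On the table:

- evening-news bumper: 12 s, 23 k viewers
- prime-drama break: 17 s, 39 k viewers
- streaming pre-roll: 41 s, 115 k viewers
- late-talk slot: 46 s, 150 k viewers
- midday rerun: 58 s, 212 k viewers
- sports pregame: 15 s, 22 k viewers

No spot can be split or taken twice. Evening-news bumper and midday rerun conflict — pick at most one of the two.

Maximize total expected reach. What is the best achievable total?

212

Midday rerun uses 58 of the 65 s and totals 212.
Runner-up prime-drama break + late-talk slot tops out at 189.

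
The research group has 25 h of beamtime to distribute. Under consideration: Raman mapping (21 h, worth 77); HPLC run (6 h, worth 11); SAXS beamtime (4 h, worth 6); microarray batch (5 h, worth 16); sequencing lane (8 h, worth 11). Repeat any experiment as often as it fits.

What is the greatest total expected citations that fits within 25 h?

Raman mapping + SAXS beamtime uses 25 of the 25 h and totals 83.

83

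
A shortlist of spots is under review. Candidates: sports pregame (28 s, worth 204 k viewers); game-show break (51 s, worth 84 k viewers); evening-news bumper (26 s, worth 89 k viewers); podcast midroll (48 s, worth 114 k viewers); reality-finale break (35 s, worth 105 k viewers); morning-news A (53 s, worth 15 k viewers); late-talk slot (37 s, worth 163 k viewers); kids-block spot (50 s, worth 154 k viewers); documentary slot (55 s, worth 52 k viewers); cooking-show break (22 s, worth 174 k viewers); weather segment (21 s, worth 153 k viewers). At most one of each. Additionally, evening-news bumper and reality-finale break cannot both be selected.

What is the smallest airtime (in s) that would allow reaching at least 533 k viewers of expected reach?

Minimise s subject to total expected reach ≥ 533.
sports pregame + late-talk slot + cooking-show break: 541 expected reach at 87 s.
Below 87 s the best achievable stays under 533.

87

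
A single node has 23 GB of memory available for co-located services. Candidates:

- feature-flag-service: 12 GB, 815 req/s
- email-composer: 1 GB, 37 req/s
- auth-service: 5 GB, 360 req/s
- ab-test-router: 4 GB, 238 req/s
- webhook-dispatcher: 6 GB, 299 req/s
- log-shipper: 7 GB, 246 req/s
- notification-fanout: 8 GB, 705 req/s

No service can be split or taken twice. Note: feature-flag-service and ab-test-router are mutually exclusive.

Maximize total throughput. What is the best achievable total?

1602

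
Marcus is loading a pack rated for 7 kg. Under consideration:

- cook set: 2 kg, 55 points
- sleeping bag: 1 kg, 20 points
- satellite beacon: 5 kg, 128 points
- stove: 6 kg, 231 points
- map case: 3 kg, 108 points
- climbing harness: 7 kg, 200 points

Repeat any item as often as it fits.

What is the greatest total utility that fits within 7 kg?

251

The ratio ordering already packs tightly: sleeping bag + stove, 7 kg, 251.
No other feasible combination exceeds 251.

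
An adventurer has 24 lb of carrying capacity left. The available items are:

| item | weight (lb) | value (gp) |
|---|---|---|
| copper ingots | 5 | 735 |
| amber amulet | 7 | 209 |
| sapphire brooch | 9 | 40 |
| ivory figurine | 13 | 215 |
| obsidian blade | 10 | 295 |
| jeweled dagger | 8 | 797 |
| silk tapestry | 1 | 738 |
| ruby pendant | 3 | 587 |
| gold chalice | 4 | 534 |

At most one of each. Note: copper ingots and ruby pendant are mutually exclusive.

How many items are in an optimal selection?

5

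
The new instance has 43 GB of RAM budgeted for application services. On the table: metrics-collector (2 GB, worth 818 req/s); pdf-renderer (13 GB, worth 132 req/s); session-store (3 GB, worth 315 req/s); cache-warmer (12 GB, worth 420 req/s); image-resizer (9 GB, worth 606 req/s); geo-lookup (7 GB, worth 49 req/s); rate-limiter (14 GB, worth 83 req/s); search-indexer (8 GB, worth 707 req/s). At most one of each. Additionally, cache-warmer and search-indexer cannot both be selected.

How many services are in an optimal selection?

6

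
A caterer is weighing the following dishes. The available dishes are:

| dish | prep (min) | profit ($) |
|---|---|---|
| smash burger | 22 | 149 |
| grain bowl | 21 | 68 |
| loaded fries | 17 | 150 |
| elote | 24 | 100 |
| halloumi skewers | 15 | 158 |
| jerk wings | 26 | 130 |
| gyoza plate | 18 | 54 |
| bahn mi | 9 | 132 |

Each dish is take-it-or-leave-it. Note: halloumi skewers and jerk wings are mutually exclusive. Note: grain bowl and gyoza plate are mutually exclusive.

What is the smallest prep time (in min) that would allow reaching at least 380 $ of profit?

Minimise min subject to total profit ≥ 380.
loaded fries + halloumi skewers + bahn mi: 440 profit at 41 min.
Below 41 min the best achievable stays under 380.

41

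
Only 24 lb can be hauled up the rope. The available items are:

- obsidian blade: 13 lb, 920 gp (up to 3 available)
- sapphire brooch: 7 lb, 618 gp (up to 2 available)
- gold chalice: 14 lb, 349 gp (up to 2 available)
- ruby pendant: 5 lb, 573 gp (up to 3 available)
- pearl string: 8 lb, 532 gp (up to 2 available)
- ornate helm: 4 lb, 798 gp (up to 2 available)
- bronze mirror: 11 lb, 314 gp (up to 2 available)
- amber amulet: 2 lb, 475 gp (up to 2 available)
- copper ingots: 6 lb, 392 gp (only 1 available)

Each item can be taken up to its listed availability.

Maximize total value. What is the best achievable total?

A density-first pass picks 2×ruby pendant + 2×ornate helm + 2×amber amulet — 3692 at 22 lb.
Replace ruby pendant with sapphire brooch: the trade gains 45 net, giving 3737 at 24 lb.
No other feasible combination exceeds 3737.

3737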